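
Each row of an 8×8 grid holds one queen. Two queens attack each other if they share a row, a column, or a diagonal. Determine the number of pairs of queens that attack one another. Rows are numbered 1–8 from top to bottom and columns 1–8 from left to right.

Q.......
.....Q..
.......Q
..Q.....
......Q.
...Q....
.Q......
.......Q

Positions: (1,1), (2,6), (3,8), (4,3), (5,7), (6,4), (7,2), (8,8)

Same column: (3,8)–(8,8) (column 8).
Same diagonal: (1,1)–(8,8) (|1−8| = |1−8| = 7).
Total attacking pairs: 2.

2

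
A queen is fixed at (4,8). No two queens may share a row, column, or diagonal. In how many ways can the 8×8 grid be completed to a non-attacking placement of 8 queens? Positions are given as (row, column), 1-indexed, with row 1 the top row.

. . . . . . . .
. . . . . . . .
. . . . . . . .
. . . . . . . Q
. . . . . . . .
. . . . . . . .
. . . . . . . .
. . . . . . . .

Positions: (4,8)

18

Branch on row 1: col 1 → 1; col 2 → 2; col 3 → 4; col 4 → 5; col 6 → 4; col 7 → 2.
Sum: 1 + 2 + 4 + 5 + 4 + 2 = 18.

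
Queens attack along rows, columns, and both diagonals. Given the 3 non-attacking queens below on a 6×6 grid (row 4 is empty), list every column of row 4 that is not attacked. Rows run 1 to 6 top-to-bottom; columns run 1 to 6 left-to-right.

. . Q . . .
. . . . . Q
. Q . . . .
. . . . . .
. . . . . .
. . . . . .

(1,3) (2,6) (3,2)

columns 5

(1,3) attacks row 4 at column 3 and diagonals 6.
(2,6) attacks row 4 at column 6 and diagonals 4.
(3,2) attacks row 4 at column 2 and diagonals 1, 3.
Attacked columns: {1, 2, 3, 4, 6}. Safe: {5}.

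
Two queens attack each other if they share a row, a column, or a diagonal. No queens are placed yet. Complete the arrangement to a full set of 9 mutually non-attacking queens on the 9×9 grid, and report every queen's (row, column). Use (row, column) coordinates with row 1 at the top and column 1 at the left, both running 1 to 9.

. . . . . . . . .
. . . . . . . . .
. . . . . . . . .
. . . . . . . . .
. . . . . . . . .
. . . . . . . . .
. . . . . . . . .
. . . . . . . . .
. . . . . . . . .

(1,9) (2,6) (3,8) (4,2) (5,4) (6,1) (7,7) (8,5) (9,3)

Row 1: Safe: 1, 2, 3, 4, 5, 6, 7, 8, 9. Place at column 9.
Row 2: attacked by (1,9)→{8,9}. Safe: 1, 2, 3, 4, 5, 6, 7. Place at column 6.
Row 3: attacked by (1,9)→{7,9}; (2,6)→{5,6,7}. Safe: 1, 2, 3, 4, 8. Place at column 8.
Row 4: attacked by (1,9)→{6,9}; (2,6)→{4,6,8}; (3,8)→{7,8,9}. Safe: 1, 2, 3, 5. Place at column 2.
Row 5: attacked by (1,9)→{5,9}; (2,6)→{3,6,9}; (3,8)→{6,8}; (4,2)→{1,2,3}. Safe: 4, 7. Place at column 4.
Row 6: attacked by (1,9)→{4,9}; (2,6)→{2,6}; (3,8)→{5,8}; (4,2)→{2,4}; (5,4)→{3,4,5}. Safe: 1, 7. Place at column 1.
Row 7: attacked by (1,9)→{3,9}; (2,6)→{1,6}; (3,8)→{4,8}; (4,2)→{2,5}; (5,4)→{2,4,6}; (6,1)→{1,2}. Safe: 7. Place at column 7.
Row 8: attacked by (1,9)→{2,9}; (2,6)→{6}; (3,8)→{3,8}; (4,2)→{2,6}; (5,4)→{1,4,7}; (6,1)→{1,3}; (7,7)→{6,7,8}. Safe: 5. Place at column 5.
Row 9: attacked by (1,9)→{1,9}; (2,6)→{6}; (3,8)→{2,8}; (4,2)→{2,7}; (5,4)→{4,8}; (6,1)→{1,4}; (7,7)→{5,7,9}; (8,5)→{4,5,6}. Safe: 3. Place at column 3.
Columns [9, 6, 8, 2, 4, 1, 7, 5, 3], r−c [-8, -4, -5, 2, 1, 5, 0, 3, 6], r+c [10, 8, 11, 6, 9, 7, 14, 13, 12] are all distinct, so no two queens attack.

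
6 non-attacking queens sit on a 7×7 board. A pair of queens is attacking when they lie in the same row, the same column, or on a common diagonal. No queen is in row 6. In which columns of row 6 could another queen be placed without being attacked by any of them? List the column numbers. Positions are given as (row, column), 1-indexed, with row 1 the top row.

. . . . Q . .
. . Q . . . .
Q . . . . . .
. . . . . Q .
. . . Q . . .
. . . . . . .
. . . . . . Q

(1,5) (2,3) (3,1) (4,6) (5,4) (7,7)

(1,5) attacks row 6 at column 5.
(2,3) attacks row 6 at column 3 and diagonals 7.
(3,1) attacks row 6 at column 1 and diagonals 4.
(4,6) attacks row 6 at column 6 and diagonals 4.
(5,4) attacks row 6 at column 4 and diagonals 3, 5.
(7,7) attacks row 6 at column 7 and diagonals 6.
Attacked columns: {1, 3, 4, 5, 6, 7}. Safe: {2}.

columns 2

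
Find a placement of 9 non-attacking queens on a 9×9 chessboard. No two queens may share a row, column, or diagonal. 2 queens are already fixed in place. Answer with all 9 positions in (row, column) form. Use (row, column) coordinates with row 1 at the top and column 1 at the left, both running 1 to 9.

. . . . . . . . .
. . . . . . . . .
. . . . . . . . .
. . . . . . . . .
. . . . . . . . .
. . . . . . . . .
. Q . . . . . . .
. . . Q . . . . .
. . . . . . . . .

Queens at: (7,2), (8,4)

Row 1: attacked by (7,2)→{2,8}; (8,4)→{4}. Safe: 1, 3, 5, 6, 7, 9. Place at column 7.
Row 2: attacked by (1,7)→{6,7,8}; (7,2)→{2,7}; (8,4)→{4}. Safe: 1, 3, 5, 9. Place at column 3.
Row 3: attacked by (1,7)→{5,7,9}; (2,3)→{2,3,4}; (7,2)→{2,6}; (8,4)→{4,9}. Safe: 1, 8. Place at column 1.
Row 4: attacked by (1,7)→{4,7}; (2,3)→{1,3,5}; (3,1)→{1,2}; (7,2)→{2,5}; (8,4)→{4,8}. Safe: 6, 9. Place at column 9.
Row 5: attacked by (1,7)→{3,7}; (2,3)→{3,6}; (3,1)→{1,3}; (4,9)→{8,9}; (7,2)→{2,4}; (8,4)→{1,4,7}. Safe: 5. Place at column 5.
Row 6: attacked by (1,7)→{2,7}; (2,3)→{3,7}; (3,1)→{1,4}; (4,9)→{7,9}; (5,5)→{4,5,6}; (7,2)→{1,2,3}; (8,4)→{2,4,6}. Safe: 8. Place at column 8.
Row 9: attacked by (1,7)→{7}; (2,3)→{3}; (3,1)→{1,7}; (4,9)→{4,9}; (5,5)→{1,5,9}; (6,8)→{5,8}; (7,2)→{2,4}; (8,4)→{3,4,5}. Safe: 6. Place at column 6.
Columns [7, 3, 1, 9, 5, 8, 2, 4, 6], r−c [-6, -1, 2, -5, 0, -2, 5, 4, 3], r+c [8, 5, 4, 13, 10, 14, 9, 12, 15] are all distinct, so no two queens attack.

(1,7) (2,3) (3,1) (4,9) (5,5) (6,8) (7,2) (8,4) (9,6)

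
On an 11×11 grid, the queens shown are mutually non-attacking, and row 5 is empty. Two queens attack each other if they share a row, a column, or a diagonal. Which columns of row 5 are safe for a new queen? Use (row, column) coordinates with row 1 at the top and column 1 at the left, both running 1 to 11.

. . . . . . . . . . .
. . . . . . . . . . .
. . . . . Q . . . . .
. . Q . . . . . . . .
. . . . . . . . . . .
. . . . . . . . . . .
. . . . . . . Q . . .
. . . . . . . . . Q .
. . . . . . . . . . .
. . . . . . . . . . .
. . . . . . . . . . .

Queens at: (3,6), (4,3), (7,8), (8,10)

columns 1, 5, 9, 11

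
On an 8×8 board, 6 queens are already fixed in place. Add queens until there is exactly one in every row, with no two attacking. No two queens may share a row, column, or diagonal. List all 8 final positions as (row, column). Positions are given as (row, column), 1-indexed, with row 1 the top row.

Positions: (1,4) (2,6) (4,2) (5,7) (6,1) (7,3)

(1,4) (2,6) (3,8) (4,2) (5,7) (6,1) (7,3) (8,5)

Row 3: attacked by (1,4)→{2,4,6}; (2,6)→{5,6,7}; (4,2)→{1,2,3}; (5,7)→{5,7}; (6,1)→{1,4}; (7,3)→{3,7}. Safe: 8. Place at column 8.
Row 8: attacked by (1,4)→{4}; (2,6)→{6}; (3,8)→{3,8}; (4,2)→{2,6}; (5,7)→{4,7}; (6,1)→{1,3}; (7,3)→{2,3,4}. Safe: 5. Place at column 5.
Columns [4, 6, 8, 2, 7, 1, 3, 5], r−c [-3, -4, -5, 2, -2, 5, 4, 3], r+c [5, 8, 11, 6, 12, 7, 10, 13] are all distinct, so no two queens attack.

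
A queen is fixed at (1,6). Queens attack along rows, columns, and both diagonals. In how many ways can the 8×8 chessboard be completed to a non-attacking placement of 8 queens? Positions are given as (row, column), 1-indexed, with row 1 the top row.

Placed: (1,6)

Branch on row 2: col 1 → 1; col 2 → 2; col 3 → 8; col 4 → 4; col 8 → 1.
Sum: 1 + 2 + 8 + 4 + 1 = 16.

16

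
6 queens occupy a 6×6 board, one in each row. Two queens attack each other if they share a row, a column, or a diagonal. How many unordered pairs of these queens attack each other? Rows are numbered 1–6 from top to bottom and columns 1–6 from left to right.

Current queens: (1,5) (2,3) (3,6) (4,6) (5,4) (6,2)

2

Same column: (3,6)–(4,6) (column 6).
Same diagonal: (3,6)–(5,4) (|3−5| = |6−4| = 2).
Total attacking pairs: 2.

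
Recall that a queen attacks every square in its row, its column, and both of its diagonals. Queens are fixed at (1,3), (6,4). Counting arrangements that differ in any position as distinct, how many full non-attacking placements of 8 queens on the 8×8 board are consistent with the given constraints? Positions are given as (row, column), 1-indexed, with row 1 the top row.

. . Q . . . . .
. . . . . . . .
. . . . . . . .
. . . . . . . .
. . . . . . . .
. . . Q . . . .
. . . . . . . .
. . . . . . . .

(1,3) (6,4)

3

Branch on row 2: col 1 → 0; col 5 → 1; col 6 → 1; col 7 → 1.
Sum: 0 + 1 + 1 + 1 = 3.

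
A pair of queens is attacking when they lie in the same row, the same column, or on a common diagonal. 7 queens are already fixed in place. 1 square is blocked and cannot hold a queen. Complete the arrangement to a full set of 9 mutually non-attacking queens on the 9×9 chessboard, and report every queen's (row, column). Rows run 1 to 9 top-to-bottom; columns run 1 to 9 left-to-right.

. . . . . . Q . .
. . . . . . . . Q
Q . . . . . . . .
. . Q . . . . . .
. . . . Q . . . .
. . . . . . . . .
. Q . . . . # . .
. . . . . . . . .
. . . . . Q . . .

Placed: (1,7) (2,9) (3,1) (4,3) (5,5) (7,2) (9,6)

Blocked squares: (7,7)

Row 6: attacked by (1,7)→{2,7}; (2,9)→{5,9}; (3,1)→{1,4}; (4,3)→{1,3,5}; (5,5)→{4,5,6}; (7,2)→{1,2,3}; (9,6)→{3,6,9}. Safe: 8. Place at column 8.
Row 8: attacked by (1,7)→{7}; (2,9)→{3,9}; (3,1)→{1,6}; (4,3)→{3,7}; (5,5)→{2,5,8}; (6,8)→{6,8}; (7,2)→{1,2,3}; (9,6)→{5,6,7}. Safe: 4. Place at column 4.
Columns [7, 9, 1, 3, 5, 8, 2, 4, 6], r−c [-6, -7, 2, 1, 0, -2, 5, 4, 3], r+c [8, 11, 4, 7, 10, 14, 9, 12, 15] are all distinct, so no two queens attack.

(1,7) (2,9) (3,1) (4,3) (5,5) (6,8) (7,2) (8,4) (9,6)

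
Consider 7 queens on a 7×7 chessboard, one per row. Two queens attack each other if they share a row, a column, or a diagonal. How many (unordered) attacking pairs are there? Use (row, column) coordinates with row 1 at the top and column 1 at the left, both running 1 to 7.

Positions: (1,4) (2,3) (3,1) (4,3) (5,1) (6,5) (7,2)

4

Same column: (2,3)–(4,3) (column 3); (3,1)–(5,1) (column 1).
Same diagonal: (1,4)–(2,3) (|1−2| = |4−3| = 1); (4,3)–(6,5) (|4−6| = |3−5| = 2).
Total attacking pairs: 4.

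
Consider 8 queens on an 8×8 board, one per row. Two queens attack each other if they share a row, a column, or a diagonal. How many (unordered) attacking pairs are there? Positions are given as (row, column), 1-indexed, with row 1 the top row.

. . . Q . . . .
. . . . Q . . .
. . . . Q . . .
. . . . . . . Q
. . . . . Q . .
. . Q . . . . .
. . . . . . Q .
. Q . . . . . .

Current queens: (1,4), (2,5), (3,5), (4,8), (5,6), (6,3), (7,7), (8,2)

Same column: (2,5)–(3,5) (column 5).
Same diagonal: (1,4)–(2,5) (|1−2| = |4−5| = 1).
Total attacking pairs: 2.

2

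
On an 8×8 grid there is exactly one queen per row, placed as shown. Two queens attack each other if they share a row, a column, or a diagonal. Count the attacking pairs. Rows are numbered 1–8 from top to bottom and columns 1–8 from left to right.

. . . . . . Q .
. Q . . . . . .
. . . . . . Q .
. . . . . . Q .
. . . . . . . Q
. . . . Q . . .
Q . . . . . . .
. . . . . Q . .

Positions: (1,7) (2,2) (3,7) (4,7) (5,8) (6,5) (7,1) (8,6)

6

Same column: (1,7)–(3,7) (column 7); (1,7)–(4,7) (column 7); (3,7)–(4,7) (column 7).
Same diagonal: (1,7)–(7,1) (|1−7| = |7−1| = 6); (4,7)–(5,8) (|4−5| = |7−8| = 1); (4,7)–(6,5) (|4−6| = |7−5| = 2).
Total attacking pairs: 6.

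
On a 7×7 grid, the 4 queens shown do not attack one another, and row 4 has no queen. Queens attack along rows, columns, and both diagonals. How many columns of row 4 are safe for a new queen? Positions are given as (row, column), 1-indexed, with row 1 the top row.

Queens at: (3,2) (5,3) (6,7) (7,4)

1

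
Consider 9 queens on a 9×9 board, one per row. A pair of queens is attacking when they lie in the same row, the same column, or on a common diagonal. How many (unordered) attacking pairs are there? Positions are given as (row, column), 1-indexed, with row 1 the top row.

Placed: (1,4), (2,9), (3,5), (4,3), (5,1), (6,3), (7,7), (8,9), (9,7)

3

Same column: (2,9)–(8,9) (column 9); (4,3)–(6,3) (column 3); (7,7)–(9,7) (column 7).
Total attacking pairs: 3.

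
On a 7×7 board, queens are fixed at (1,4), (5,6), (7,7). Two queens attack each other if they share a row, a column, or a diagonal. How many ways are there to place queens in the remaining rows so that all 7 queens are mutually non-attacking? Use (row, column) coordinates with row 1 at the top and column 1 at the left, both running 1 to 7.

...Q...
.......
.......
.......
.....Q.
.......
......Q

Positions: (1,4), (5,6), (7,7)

Branch on row 2: col 1 → 1.
Sum: 1 = 1.

1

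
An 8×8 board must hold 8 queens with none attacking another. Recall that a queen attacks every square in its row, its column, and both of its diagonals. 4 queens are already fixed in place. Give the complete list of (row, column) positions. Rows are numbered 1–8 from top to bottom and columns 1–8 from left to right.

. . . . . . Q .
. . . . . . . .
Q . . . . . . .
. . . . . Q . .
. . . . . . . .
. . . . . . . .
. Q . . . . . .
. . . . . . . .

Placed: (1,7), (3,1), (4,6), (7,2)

Row 2: attacked by (1,7)→{6,7,8}; (3,1)→{1,2}; (4,6)→{4,6,8}; (7,2)→{2,7}. Safe: 3, 5. Place at column 3.
Row 5: attacked by (1,7)→{3,7}; (2,3)→{3,6}; (3,1)→{1,3}; (4,6)→{5,6,7}; (7,2)→{2,4}. Safe: 8. Place at column 8.
Row 6: attacked by (1,7)→{2,7}; (2,3)→{3,7}; (3,1)→{1,4}; (4,6)→{4,6,8}; (5,8)→{7,8}; (7,2)→{1,2,3}. Safe: 5. Place at column 5.
Row 8: attacked by (1,7)→{7}; (2,3)→{3}; (3,1)→{1,6}; (4,6)→{2,6}; (5,8)→{5,8}; (6,5)→{3,5,7}; (7,2)→{1,2,3}. Safe: 4. Place at column 4.
Columns [7, 3, 1, 6, 8, 5, 2, 4], r−c [-6, -1, 2, -2, -3, 1, 5, 4], r+c [8, 5, 4, 10, 13, 11, 9, 12] are all distinct, so no two queens attack.

(1,7) (2,3) (3,1) (4,6) (5,8) (6,5) (7,2) (8,4)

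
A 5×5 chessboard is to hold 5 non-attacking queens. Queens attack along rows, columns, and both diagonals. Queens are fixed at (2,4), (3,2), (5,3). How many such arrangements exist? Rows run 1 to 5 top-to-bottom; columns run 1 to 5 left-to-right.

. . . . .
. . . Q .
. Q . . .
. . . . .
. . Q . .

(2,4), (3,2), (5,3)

Branch on row 1: col 1 → 1.
Sum: 1 = 1.

1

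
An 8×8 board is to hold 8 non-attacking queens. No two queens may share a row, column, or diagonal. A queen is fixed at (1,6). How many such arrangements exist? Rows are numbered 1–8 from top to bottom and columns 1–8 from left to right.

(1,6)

Branch on row 2: col 1 → 1; col 2 → 2; col 3 → 8; col 4 → 4; col 8 → 1.
Sum: 1 + 2 + 8 + 4 + 1 = 16.

16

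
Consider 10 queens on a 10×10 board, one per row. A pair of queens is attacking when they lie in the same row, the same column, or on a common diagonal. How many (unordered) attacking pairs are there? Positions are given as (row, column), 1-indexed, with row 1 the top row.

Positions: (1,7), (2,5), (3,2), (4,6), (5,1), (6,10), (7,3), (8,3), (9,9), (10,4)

Same column: (7,3)–(8,3) (column 3).
Same diagonal: (4,6)–(7,3) (|4−7| = |6−3| = 3); (5,1)–(7,3) (|5−7| = |1−3| = 2).
Total attacking pairs: 3.

3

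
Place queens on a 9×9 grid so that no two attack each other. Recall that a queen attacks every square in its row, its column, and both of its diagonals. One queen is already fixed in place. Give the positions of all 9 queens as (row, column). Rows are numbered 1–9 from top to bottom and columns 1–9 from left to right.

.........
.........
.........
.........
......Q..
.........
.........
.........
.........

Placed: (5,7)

Row 1: attacked by (5,7)→{3,7}. Safe: 1, 2, 4, 5, 6, 8, 9. Place at column 8.
Row 2: attacked by (1,8)→{7,8,9}; (5,7)→{4,7}. Safe: 1, 2, 3, 5, 6. Place at column 3.
Row 3: attacked by (1,8)→{6,8}; (2,3)→{2,3,4}; (5,7)→{5,7,9}. Safe: 1. Place at column 1.
Row 4: attacked by (1,8)→{5,8}; (2,3)→{1,3,5}; (3,1)→{1,2}; (5,7)→{6,7,8}. Safe: 4, 9. Place at column 4.
Row 6: attacked by (1,8)→{3,8}; (2,3)→{3,7}; (3,1)→{1,4}; (4,4)→{2,4,6}; (5,7)→{6,7,8}. Safe: 5, 9. Place at column 9.
Row 7: attacked by (1,8)→{2,8}; (2,3)→{3,8}; (3,1)→{1,5}; (4,4)→{1,4,7}; (5,7)→{5,7,9}; (6,9)→{8,9}. Safe: 6. Place at column 6.
Row 8: attacked by (1,8)→{1,8}; (2,3)→{3,9}; (3,1)→{1,6}; (4,4)→{4,8}; (5,7)→{4,7}; (6,9)→{7,9}; (7,6)→{5,6,7}. Safe: 2. Place at column 2.
Row 9: attacked by (1,8)→{8}; (2,3)→{3}; (3,1)→{1,7}; (4,4)→{4,9}; (5,7)→{3,7}; (6,9)→{6,9}; (7,6)→{4,6,8}; (8,2)→{1,2,3}. Safe: 5. Place at column 5.
Columns [8, 3, 1, 4, 7, 9, 6, 2, 5], r−c [-7, -1, 2, 0, -2, -3, 1, 6, 4], r+c [9, 5, 4, 8, 12, 15, 13, 10, 14] are all distinct, so no two queens attack.

(1,8) (2,3) (3,1) (4,4) (5,7) (6,9) (7,6) (8,2) (9,5)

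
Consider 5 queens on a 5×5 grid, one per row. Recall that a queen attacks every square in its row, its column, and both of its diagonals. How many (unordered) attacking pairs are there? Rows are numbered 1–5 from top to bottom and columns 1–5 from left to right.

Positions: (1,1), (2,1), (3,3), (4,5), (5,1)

Same column: (1,1)–(2,1) (column 1); (1,1)–(5,1) (column 1); (2,1)–(5,1) (column 1).
Same diagonal: (1,1)–(3,3) (|1−3| = |1−3| = 2); (3,3)–(5,1) (|3−5| = |3−1| = 2).
Total attacking pairs: 5.

5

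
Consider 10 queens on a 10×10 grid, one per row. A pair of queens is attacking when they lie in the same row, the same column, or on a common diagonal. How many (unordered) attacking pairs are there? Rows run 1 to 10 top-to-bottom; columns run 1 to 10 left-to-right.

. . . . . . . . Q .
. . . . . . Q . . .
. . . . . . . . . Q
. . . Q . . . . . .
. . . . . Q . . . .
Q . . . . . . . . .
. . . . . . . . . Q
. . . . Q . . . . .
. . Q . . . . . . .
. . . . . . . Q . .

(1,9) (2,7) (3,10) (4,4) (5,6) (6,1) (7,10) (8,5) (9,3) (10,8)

2

Same column: (3,10)–(7,10) (column 10).
Same diagonal: (3,10)–(8,5) (|3−8| = |10−5| = 5).
Total attacking pairs: 2.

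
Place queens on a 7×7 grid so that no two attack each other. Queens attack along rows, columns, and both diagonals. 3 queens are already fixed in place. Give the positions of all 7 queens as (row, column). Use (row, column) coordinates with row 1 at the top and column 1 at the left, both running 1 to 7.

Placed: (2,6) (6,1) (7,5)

Row 1: attacked by (2,6)→{5,6,7}; (6,1)→{1,6}; (7,5)→{5}. Safe: 2, 3, 4. Place at column 2.
Row 3: attacked by (1,2)→{2,4}; (2,6)→{5,6,7}; (6,1)→{1,4}; (7,5)→{1,5}. Safe: 3. Place at column 3.
Row 4: attacked by (1,2)→{2,5}; (2,6)→{4,6}; (3,3)→{2,3,4}; (6,1)→{1,3}; (7,5)→{2,5}. Safe: 7. Place at column 7.
Row 5: attacked by (1,2)→{2,6}; (2,6)→{3,6}; (3,3)→{1,3,5}; (4,7)→{6,7}; (6,1)→{1,2}; (7,5)→{3,5,7}. Safe: 4. Place at column 4.
Columns [2, 6, 3, 7, 4, 1, 5], r−c [-1, -4, 0, -3, 1, 5, 2], r+c [3, 8, 6, 11, 9, 7, 12] are all distinct, so no two queens attack.

(1,2) (2,6) (3,3) (4,7) (5,4) (6,1) (7,5)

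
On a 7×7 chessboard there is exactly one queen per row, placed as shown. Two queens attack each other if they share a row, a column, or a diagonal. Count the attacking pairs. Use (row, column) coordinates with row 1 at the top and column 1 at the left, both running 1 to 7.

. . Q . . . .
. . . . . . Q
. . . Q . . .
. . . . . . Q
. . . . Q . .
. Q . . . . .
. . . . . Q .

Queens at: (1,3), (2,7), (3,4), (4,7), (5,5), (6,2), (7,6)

Same column: (2,7)–(4,7) (column 7).
Total attacking pairs: 1.

1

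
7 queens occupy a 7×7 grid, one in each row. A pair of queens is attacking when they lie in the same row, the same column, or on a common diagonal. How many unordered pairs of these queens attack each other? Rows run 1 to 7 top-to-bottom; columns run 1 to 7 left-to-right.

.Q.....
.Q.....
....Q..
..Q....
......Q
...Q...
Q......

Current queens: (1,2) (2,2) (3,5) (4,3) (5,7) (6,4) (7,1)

Same column: (1,2)–(2,2) (column 2).
Same diagonal: (3,5)–(5,7) (|3−5| = |5−7| = 2); (3,5)–(7,1) (|3−7| = |5−1| = 4).
Total attacking pairs: 3.

3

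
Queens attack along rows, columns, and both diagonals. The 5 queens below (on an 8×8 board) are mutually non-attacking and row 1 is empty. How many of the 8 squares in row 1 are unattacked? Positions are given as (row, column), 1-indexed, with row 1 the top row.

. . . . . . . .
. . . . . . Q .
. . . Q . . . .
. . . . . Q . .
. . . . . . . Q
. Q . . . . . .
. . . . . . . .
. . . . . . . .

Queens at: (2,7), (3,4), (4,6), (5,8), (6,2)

(2,7) attacks row 1 at column 7 and diagonals 6, 8.
(3,4) attacks row 1 at column 4 and diagonals 2, 6.
(4,6) attacks row 1 at column 6 and diagonals 3.
(5,8) attacks row 1 at column 8 and diagonals 4.
(6,2) attacks row 1 at column 2 and diagonals 7.
Attacked columns: {2, 3, 4, 6, 7, 8}. Safe: {1, 5}.

2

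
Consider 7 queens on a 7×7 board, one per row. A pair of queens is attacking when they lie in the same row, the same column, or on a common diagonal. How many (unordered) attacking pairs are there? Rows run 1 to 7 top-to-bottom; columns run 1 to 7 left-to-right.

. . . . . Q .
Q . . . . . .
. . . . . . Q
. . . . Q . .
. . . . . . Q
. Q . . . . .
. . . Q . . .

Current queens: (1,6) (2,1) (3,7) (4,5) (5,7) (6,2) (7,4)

Same column: (3,7)–(5,7) (column 7).
Total attacking pairs: 1.

1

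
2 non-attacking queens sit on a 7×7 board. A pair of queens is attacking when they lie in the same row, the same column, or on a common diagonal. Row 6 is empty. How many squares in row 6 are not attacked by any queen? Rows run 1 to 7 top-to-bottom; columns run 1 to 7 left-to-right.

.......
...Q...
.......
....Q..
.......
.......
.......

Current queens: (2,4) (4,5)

3

(2,4) attacks row 6 at column 4.
(4,5) attacks row 6 at column 5 and diagonals 3, 7.
Attacked columns: {3, 4, 5, 7}. Safe: {1, 2, 6}.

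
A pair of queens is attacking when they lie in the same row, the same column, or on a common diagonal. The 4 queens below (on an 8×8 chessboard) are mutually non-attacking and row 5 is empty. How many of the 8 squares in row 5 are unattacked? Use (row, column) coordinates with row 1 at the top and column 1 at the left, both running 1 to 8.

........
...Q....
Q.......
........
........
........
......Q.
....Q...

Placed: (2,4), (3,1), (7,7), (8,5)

1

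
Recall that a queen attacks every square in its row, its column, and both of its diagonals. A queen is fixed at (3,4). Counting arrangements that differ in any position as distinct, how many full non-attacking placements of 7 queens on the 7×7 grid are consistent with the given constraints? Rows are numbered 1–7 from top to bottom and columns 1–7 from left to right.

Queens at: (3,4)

4

Branch on row 1: col 1 → 1; col 3 → 1; col 5 → 1; col 7 → 1.
Sum: 1 + 1 + 1 + 1 = 4.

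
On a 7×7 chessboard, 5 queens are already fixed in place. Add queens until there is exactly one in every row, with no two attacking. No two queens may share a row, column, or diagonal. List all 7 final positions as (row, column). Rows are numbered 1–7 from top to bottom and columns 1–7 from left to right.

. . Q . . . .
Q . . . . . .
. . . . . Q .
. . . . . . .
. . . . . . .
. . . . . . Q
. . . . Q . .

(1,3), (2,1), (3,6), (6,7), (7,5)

Row 4: attacked by (1,3)→{3,6}; (2,1)→{1,3}; (3,6)→{5,6,7}; (6,7)→{5,7}; (7,5)→{2,5}. Safe: 4. Place at column 4.
Row 5: attacked by (1,3)→{3,7}; (2,1)→{1,4}; (3,6)→{4,6}; (4,4)→{3,4,5}; (6,7)→{6,7}; (7,5)→{3,5,7}. Safe: 2. Place at column 2.
Columns [3, 1, 6, 4, 2, 7, 5], r−c [-2, 1, -3, 0, 3, -1, 2], r+c [4, 3, 9, 8, 7, 13, 12] are all distinct, so no two queens attack.

(1,3) (2,1) (3,6) (4,4) (5,2) (6,7) (7,5)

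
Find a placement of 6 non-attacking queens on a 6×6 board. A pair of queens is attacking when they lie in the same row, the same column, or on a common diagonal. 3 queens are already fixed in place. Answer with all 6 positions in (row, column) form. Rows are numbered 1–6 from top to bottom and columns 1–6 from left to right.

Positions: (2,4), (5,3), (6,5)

Row 1: attacked by (2,4)→{3,4,5}; (5,3)→{3}; (6,5)→{5}. Safe: 1, 2, 6. Place at column 2.
Row 3: attacked by (1,2)→{2,4}; (2,4)→{3,4,5}; (5,3)→{1,3,5}; (6,5)→{2,5}. Safe: 6. Place at column 6.
Row 4: attacked by (1,2)→{2,5}; (2,4)→{2,4,6}; (3,6)→{5,6}; (5,3)→{2,3,4}; (6,5)→{3,5}. Safe: 1. Place at column 1.
Columns [2, 4, 6, 1, 3, 5], r−c [-1, -2, -3, 3, 2, 1], r+c [3, 6, 9, 5, 8, 11] are all distinct, so no two queens attack.

(1,2) (2,4) (3,6) (4,1) (5,3) (6,5)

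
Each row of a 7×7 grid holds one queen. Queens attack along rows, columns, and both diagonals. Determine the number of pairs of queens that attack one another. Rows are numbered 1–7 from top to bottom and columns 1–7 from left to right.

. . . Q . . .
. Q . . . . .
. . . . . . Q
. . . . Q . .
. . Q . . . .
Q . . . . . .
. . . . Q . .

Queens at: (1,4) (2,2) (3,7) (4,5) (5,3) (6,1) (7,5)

Same column: (4,5)–(7,5) (column 5).
Same diagonal: (5,3)–(7,5) (|5−7| = |3−5| = 2).
Total attacking pairs: 2.

2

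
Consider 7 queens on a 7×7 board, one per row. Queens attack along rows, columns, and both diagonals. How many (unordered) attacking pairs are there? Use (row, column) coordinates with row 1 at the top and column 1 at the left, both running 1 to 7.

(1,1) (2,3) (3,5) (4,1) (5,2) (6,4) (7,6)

Same column: (1,1)–(4,1) (column 1).
Same diagonal: (2,3)–(4,1) (|2−4| = |3−1| = 2); (4,1)–(5,2) (|4−5| = |1−2| = 1).
Total attacking pairs: 3.

3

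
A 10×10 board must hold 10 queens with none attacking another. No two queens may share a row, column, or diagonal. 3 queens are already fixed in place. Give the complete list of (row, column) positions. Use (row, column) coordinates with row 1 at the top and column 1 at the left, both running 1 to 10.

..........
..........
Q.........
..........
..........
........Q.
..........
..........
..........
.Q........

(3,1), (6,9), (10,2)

(1,5) (2,8) (3,1) (4,3) (5,6) (6,9) (7,7) (8,10) (9,4) (10,2)

Row 1: attacked by (3,1)→{1,3}; (6,9)→{4,9}; (10,2)→{2}. Safe: 5, 6, 7, 8, 10. Place at column 5.
Row 2: attacked by (1,5)→{4,5,6}; (3,1)→{1,2}; (6,9)→{5,9}; (10,2)→{2,10}. Safe: 3, 7, 8. Place at column 8.
Row 4: attacked by (1,5)→{2,5,8}; (2,8)→{6,8,10}; (3,1)→{1,2}; (6,9)→{7,9}; (10,2)→{2,8}. Safe: 3, 4. Place at column 3.
Row 5: attacked by (1,5)→{1,5,9}; (2,8)→{5,8}; (3,1)→{1,3}; (4,3)→{2,3,4}; (6,9)→{8,9,10}; (10,2)→{2,7}. Safe: 6. Place at column 6.
Row 7: attacked by (1,5)→{5}; (2,8)→{3,8}; (3,1)→{1,5}; (4,3)→{3,6}; (5,6)→{4,6,8}; (6,9)→{8,9,10}; (10,2)→{2,5}. Safe: 7. Place at column 7.
Row 8: attacked by (1,5)→{5}; (2,8)→{2,8}; (3,1)→{1,6}; (4,3)→{3,7}; (5,6)→{3,6,9}; (6,9)→{7,9}; (7,7)→{6,7,8}; (10,2)→{2,4}. Safe: 10. Place at column 10.
Row 9: attacked by (1,5)→{5}; (2,8)→{1,8}; (3,1)→{1,7}; (4,3)→{3,8}; (5,6)→{2,6,10}; (6,9)→{6,9}; (7,7)→{5,7,9}; (8,10)→{9,10}; (10,2)→{1,2,3}. Safe: 4. Place at column 4.
Columns [5, 8, 1, 3, 6, 9, 7, 10, 4, 2], r−c [-4, -6, 2, 1, -1, -3, 0, -2, 5, 8], r+c [6, 10, 4, 7, 11, 15, 14, 18, 13, 12] are all distinct, so no two queens attack.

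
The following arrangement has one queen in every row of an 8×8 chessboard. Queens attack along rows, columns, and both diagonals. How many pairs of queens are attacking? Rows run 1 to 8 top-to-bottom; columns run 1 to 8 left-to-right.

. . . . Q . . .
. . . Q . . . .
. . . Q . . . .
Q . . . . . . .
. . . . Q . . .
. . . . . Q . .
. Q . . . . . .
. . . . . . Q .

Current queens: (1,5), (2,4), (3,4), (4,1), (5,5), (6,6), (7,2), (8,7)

Same column: (1,5)–(5,5) (column 5); (2,4)–(3,4) (column 4).
Same diagonal: (1,5)–(2,4) (|1−2| = |5−4| = 1); (5,5)–(6,6) (|5−6| = |5−6| = 1).
Total attacking pairs: 4.

4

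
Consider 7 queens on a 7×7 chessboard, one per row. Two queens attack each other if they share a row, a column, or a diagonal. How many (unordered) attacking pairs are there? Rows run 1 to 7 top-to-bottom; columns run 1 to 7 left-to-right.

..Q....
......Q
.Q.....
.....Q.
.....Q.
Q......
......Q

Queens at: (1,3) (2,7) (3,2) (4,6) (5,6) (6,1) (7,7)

3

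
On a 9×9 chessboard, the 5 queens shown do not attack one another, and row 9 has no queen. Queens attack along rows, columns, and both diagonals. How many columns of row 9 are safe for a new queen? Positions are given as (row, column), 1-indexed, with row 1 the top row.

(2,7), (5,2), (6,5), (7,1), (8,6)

2

(2,7) attacks row 9 at column 7.
(5,2) attacks row 9 at column 2 and diagonals 6.
(6,5) attacks row 9 at column 5 and diagonals 2, 8.
(7,1) attacks row 9 at column 1 and diagonals 3.
(8,6) attacks row 9 at column 6 and diagonals 5, 7.
Attacked columns: {1, 2, 3, 5, 6, 7, 8}. Safe: {4, 9}.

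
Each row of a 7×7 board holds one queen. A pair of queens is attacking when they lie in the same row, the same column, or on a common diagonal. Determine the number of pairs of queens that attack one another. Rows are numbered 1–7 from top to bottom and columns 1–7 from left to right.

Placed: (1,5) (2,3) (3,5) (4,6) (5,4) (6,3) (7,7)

Same column: (1,5)–(3,5) (column 5); (2,3)–(6,3) (column 3).
Same diagonal: (3,5)–(4,6) (|3−4| = |5−6| = 1); (5,4)–(6,3) (|5−6| = |4−3| = 1).
Total attacking pairs: 4.

4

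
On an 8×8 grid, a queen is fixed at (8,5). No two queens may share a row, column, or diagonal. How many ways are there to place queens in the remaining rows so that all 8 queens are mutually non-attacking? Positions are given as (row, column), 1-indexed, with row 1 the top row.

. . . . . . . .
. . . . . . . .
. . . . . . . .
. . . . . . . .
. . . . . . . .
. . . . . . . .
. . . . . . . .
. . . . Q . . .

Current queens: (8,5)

18

Branch on row 1: col 1 → 1; col 2 → 3; col 3 → 4; col 4 → 3; col 6 → 3; col 7 → 3; col 8 → 1.
Sum: 1 + 3 + 4 + 3 + 3 + 3 + 1 = 18.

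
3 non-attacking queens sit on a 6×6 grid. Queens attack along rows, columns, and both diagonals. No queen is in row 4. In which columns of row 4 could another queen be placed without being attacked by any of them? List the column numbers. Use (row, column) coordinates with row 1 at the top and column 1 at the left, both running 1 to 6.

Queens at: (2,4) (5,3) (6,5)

(2,4) attacks row 4 at column 4 and diagonals 2, 6.
(5,3) attacks row 4 at column 3 and diagonals 2, 4.
(6,5) attacks row 4 at column 5 and diagonals 3.
Attacked columns: {2, 3, 4, 5, 6}. Safe: {1}.

columns 1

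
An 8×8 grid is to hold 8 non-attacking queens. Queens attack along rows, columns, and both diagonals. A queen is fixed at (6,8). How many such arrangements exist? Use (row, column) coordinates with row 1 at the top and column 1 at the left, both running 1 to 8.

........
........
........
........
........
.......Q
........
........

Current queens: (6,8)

16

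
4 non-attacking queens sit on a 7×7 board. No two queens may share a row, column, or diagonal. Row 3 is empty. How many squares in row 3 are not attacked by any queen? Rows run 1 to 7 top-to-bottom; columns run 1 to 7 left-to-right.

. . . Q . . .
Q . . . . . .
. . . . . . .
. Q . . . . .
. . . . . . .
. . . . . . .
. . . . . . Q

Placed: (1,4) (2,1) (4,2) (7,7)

(1,4) attacks row 3 at column 4 and diagonals 2, 6.
(2,1) attacks row 3 at column 1 and diagonals 2.
(4,2) attacks row 3 at column 2 and diagonals 1, 3.
(7,7) attacks row 3 at column 7 and diagonals 3.
Attacked columns: {1, 2, 3, 4, 6, 7}. Safe: {5}.

1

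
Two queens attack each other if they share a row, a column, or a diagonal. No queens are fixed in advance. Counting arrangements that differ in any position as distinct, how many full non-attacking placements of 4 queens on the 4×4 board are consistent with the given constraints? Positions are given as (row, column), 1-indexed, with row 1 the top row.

Branch on row 1: col 1 → 0; col 2 → 1; col 3 → 1; col 4 → 0.
Sum: 0 + 1 + 1 + 0 = 2.
(This is the classic 4-queens count.)

2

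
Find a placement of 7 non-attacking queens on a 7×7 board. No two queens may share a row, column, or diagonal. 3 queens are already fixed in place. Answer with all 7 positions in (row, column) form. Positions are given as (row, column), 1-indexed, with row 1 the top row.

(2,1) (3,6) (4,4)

(1,5) (2,1) (3,6) (4,4) (5,2) (6,7) (7,3)

Row 1: attacked by (2,1)→{1,2}; (3,6)→{4,6}; (4,4)→{1,4,7}. Safe: 3, 5. Place at column 5.
Row 5: attacked by (1,5)→{1,5}; (2,1)→{1,4}; (3,6)→{4,6}; (4,4)→{3,4,5}. Safe: 2, 7. Place at column 2.
Row 6: attacked by (1,5)→{5}; (2,1)→{1,5}; (3,6)→{3,6}; (4,4)→{2,4,6}; (5,2)→{1,2,3}. Safe: 7. Place at column 7.
Row 7: attacked by (1,5)→{5}; (2,1)→{1,6}; (3,6)→{2,6}; (4,4)→{1,4,7}; (5,2)→{2,4}; (6,7)→{6,7}. Safe: 3. Place at column 3.
Columns [5, 1, 6, 4, 2, 7, 3], r−c [-4, 1, -3, 0, 3, -1, 4], r+c [6, 3, 9, 8, 7, 13, 10] are all distinct, so no two queens attack.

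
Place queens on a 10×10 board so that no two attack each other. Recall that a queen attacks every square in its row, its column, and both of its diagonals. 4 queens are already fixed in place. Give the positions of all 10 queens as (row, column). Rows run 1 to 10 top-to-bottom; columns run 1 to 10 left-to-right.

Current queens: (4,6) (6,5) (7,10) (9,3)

Row 1: attacked by (4,6)→{3,6,9}; (6,5)→{5,10}; (7,10)→{4,10}; (9,3)→{3}. Safe: 1, 2, 7, 8. Place at column 7.
Row 2: attacked by (1,7)→{6,7,8}; (4,6)→{4,6,8}; (6,5)→{1,5,9}; (7,10)→{5,10}; (9,3)→{3,10}. Safe: 2. Place at column 2.
Row 3: attacked by (1,7)→{5,7,9}; (2,2)→{1,2,3}; (4,6)→{5,6,7}; (6,5)→{2,5,8}; (7,10)→{6,10}; (9,3)→{3,9}. Safe: 4. Place at column 4.
Row 5: attacked by (1,7)→{3,7}; (2,2)→{2,5}; (3,4)→{2,4,6}; (4,6)→{5,6,7}; (6,5)→{4,5,6}; (7,10)→{8,10}; (9,3)→{3,7}. Safe: 1, 9. Place at column 9.
Row 8: attacked by (1,7)→{7}; (2,2)→{2,8}; (3,4)→{4,9}; (4,6)→{2,6,10}; (5,9)→{6,9}; (6,5)→{3,5,7}; (7,10)→{9,10}; (9,3)→{2,3,4}. Safe: 1. Place at column 1.
Row 10: attacked by (1,7)→{7}; (2,2)→{2,10}; (3,4)→{4}; (4,6)→{6}; (5,9)→{4,9}; (6,5)→{1,5,9}; (7,10)→{7,10}; (8,1)→{1,3}; (9,3)→{2,3,4}. Safe: 8. Place at column 8.
Columns [7, 2, 4, 6, 9, 5, 10, 1, 3, 8], r−c [-6, 0, -1, -2, -4, 1, -3, 7, 6, 2], r+c [8, 4, 7, 10, 14, 11, 17, 9, 12, 18] are all distinct, so no two queens attack.

(1,7) (2,2) (3,4) (4,6) (5,9) (6,5) (7,10) (8,1) (9,3) (10,8)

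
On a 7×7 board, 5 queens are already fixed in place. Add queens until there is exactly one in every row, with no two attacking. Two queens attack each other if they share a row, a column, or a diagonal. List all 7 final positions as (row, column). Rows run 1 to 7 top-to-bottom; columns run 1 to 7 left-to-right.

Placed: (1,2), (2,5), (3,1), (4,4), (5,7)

Row 6: attacked by (1,2)→{2,7}; (2,5)→{1,5}; (3,1)→{1,4}; (4,4)→{2,4,6}; (5,7)→{6,7}. Safe: 3. Place at column 3.
Row 7: attacked by (1,2)→{2}; (2,5)→{5}; (3,1)→{1,5}; (4,4)→{1,4,7}; (5,7)→{5,7}; (6,3)→{2,3,4}. Safe: 6. Place at column 6.
Columns [2, 5, 1, 4, 7, 3, 6], r−c [-1, -3, 2, 0, -2, 3, 1], r+c [3, 7, 4, 8, 12, 9, 13] are all distinct, so no two queens attack.

(1,2) (2,5) (3,1) (4,4) (5,7) (6,3) (7,6)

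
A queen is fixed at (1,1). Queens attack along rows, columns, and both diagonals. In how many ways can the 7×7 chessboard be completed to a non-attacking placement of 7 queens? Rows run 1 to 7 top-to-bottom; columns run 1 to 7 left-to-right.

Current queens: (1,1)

4

Branch on row 2: col 3 → 1; col 4 → 1; col 5 → 1; col 6 → 1; col 7 → 0.
Sum: 1 + 1 + 1 + 1 + 0 = 4.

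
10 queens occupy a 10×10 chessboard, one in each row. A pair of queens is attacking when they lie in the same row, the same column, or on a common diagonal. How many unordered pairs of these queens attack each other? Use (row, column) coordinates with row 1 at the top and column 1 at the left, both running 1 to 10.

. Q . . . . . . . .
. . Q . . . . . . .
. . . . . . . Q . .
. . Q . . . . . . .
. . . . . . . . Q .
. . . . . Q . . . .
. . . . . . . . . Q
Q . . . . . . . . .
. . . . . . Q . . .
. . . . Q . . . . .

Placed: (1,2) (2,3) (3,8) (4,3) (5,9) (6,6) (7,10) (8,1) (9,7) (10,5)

Same column: (2,3)–(4,3) (column 3).
Same diagonal: (1,2)–(2,3) (|1−2| = |2−3| = 1).
Total attacking pairs: 2.

2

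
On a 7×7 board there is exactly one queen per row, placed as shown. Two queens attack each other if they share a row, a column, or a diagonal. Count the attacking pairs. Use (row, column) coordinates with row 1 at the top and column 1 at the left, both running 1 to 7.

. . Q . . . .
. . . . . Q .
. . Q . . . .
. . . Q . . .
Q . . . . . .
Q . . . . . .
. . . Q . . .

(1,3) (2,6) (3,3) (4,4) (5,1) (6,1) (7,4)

Same column: (1,3)–(3,3) (column 3); (4,4)–(7,4) (column 4); (5,1)–(6,1) (column 1).
Same diagonal: (2,6)–(4,4) (|2−4| = |6−4| = 2); (3,3)–(4,4) (|3−4| = |3−4| = 1); (3,3)–(5,1) (|3−5| = |3−1| = 2).
Total attacking pairs: 6.

6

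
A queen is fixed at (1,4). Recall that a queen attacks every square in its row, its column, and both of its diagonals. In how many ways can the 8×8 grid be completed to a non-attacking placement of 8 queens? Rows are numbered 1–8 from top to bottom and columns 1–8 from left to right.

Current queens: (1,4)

Branch on row 2: col 1 → 2; col 2 → 6; col 6 → 3; col 7 → 4; col 8 → 3.
Sum: 2 + 6 + 3 + 4 + 3 = 18.

18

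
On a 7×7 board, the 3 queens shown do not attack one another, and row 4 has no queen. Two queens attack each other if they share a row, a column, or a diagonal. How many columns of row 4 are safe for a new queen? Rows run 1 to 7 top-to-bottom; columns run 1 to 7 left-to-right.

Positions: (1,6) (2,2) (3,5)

(1,6) attacks row 4 at column 6 and diagonals 3.
(2,2) attacks row 4 at column 2 and diagonals 4.
(3,5) attacks row 4 at column 5 and diagonals 4, 6.
Attacked columns: {2, 3, 4, 5, 6}. Safe: {1, 7}.

2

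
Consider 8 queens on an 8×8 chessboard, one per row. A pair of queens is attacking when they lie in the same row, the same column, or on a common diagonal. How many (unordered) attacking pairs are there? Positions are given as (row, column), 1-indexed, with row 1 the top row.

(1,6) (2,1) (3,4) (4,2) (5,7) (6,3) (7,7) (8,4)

4

Same column: (3,4)–(8,4) (column 4); (5,7)–(7,7) (column 7).
Same diagonal: (1,6)–(3,4) (|1−3| = |6−4| = 2); (5,7)–(8,4) (|5−8| = |7−4| = 3).
Total attacking pairs: 4.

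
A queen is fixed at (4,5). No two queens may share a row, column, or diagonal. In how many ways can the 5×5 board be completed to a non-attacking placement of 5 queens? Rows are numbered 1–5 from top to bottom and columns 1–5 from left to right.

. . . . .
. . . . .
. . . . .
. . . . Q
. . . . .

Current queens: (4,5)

2

Branch on row 1: col 1 → 1; col 3 → 0; col 4 → 1.
Sum: 1 + 0 + 1 = 2.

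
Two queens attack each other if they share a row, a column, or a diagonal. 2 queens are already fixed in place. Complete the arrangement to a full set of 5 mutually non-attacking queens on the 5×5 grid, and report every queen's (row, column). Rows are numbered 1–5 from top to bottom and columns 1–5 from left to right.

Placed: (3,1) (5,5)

Row 1: attacked by (3,1)→{1,3}; (5,5)→{1,5}. Safe: 2, 4. Place at column 2.
Row 2: attacked by (1,2)→{1,2,3}; (3,1)→{1,2}; (5,5)→{2,5}. Safe: 4. Place at column 4.
Row 4: attacked by (1,2)→{2,5}; (2,4)→{2,4}; (3,1)→{1,2}; (5,5)→{4,5}. Safe: 3. Place at column 3.
Columns [2, 4, 1, 3, 5], r−c [-1, -2, 2, 1, 0], r+c [3, 6, 4, 7, 10] are all distinct, so no two queens attack.

(1,2) (2,4) (3,1) (4,3) (5,5)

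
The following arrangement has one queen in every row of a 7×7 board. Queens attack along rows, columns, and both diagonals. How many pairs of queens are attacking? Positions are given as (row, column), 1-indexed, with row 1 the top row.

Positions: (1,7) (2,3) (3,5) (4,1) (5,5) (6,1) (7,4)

5

Same column: (3,5)–(5,5) (column 5); (4,1)–(6,1) (column 1).
Same diagonal: (1,7)–(3,5) (|1−3| = |7−5| = 2); (2,3)–(4,1) (|2−4| = |3−1| = 2); (4,1)–(7,4) (|4−7| = |1−4| = 3).
Total attacking pairs: 5.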